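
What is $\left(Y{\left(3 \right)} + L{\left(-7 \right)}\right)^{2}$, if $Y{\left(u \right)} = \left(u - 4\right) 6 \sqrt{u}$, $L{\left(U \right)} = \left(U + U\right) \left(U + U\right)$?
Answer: $38524 - 2352 \sqrt{3} \approx 34450.0$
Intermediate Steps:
$L{\left(U \right)} = 4 U^{2}$ ($L{\left(U \right)} = 2 U 2 U = 4 U^{2}$)
$Y{\left(u \right)} = \sqrt{u} \left(-24 + 6 u\right)$ ($Y{\left(u \right)} = \left(-4 + u\right) 6 \sqrt{u} = \left(-24 + 6 u\right) \sqrt{u} = \sqrt{u} \left(-24 + 6 u\right)$)
$\left(Y{\left(3 \right)} + L{\left(-7 \right)}\right)^{2} = \left(6 \sqrt{3} \left(-4 + 3\right) + 4 \left(-7\right)^{2}\right)^{2} = \left(6 \sqrt{3} \left(-1\right) + 4 \cdot 49\right)^{2} = \left(- 6 \sqrt{3} + 196\right)^{2} = \left(196 - 6 \sqrt{3}\right)^{2}$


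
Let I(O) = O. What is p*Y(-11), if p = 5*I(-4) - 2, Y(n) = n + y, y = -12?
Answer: 506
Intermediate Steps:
Y(n) = -12 + n (Y(n) = n - 12 = -12 + n)
p = -22 (p = 5*(-4) - 2 = -20 - 2 = -22)
p*Y(-11) = -22*(-12 - 11) = -22*(-23) = 506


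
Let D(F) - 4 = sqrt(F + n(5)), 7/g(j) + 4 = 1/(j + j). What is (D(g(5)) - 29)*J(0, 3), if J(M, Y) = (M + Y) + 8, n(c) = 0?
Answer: -275 + 11*I*sqrt(2730)/39 ≈ -275.0 + 14.737*I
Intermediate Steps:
g(j) = 7/(-4 + 1/(2*j)) (g(j) = 7/(-4 + 1/(j + j)) = 7/(-4 + 1/(2*j)))
J(M, Y) = 8 + M + Y
D(F) = 4 + sqrt(F) (D(F) = 4 + sqrt(F + 0) = 4 + sqrt(F))
(D(g(5)) - 29)*J(0, 3) = ((4 + sqrt(-14*5/(-1 + 8*5))) - 29)*(8 + 0 + 3) = ((4 + sqrt(-14*5/(-1 + 40))) - 29)*11 = ((4 + sqrt(-14*5/39)) - 29)*11 = ((4 + sqrt(-14*5*1/39)) - 29)*11 = ((4 + sqrt(-70/39)) - 29)*11 = ((4 + I*sqrt(2730)/39) - 29)*11 = (-25 + I*sqrt(2730)/39)*11 = -275 + 11*I*sqrt(2730)/39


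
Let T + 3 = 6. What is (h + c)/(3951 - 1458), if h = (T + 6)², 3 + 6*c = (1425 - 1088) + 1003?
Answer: 1823/14958 ≈ 0.12187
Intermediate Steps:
c = 1337/6 (c = -½ + ((1425 - 1088) + 1003)/6 = -½ + (337 + 1003)/6 = -½ + (⅙)*1340 = -½ + 670/3 = 1337/6 ≈ 222.83)
T = 3 (T = -3 + 6 = 3)
h = 81 (h = (3 + 6)² = 9² = 81)
(h + c)/(3951 - 1458) = (81 + 1337/6)/(3951 - 1458) = (1823/6)/2493 = (1823/6)*(1/2493) = 1823/14958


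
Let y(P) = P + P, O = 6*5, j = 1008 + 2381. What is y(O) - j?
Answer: -3329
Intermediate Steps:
j = 3389
O = 30
y(P) = 2*P
y(O) - j = 2*30 - 1*3389 = 60 - 3389 = -3329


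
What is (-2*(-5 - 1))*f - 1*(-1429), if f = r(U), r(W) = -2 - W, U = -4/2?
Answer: 1429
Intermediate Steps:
U = -2 (U = -4*½ = -2)
f = 0 (f = -2 - 1*(-2) = -2 + 2 = 0)
(-2*(-5 - 1))*f - 1*(-1429) = -2*(-5 - 1)*0 - 1*(-1429) = -2*(-6)*0 + 1429 = 12*0 + 1429 = 0 + 1429 = 1429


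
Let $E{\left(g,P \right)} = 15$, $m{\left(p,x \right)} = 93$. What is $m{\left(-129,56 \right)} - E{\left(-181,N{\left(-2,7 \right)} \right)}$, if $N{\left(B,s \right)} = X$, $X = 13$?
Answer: $78$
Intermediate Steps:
$N{\left(B,s \right)} = 13$
$m{\left(-129,56 \right)} - E{\left(-181,N{\left(-2,7 \right)} \right)} = 93 - 15 = 78$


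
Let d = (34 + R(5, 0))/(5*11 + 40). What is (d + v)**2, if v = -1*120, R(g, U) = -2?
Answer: 129231424/9025 ≈ 14319.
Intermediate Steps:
v = -120
d = 32/95 (d = (34 - 2)/(5*11 + 40) = 32/(55 + 40) = 32/95 ≈ 0.33684)
(d + v)**2 = (32/95 - 120)**2 = (-11368/95)**2 = 129231424/9025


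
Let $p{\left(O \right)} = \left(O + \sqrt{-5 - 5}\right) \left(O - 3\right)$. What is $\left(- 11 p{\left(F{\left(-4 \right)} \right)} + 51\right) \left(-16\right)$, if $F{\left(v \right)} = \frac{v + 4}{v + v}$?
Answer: $-816 - 528 i \sqrt{10} \approx -816.0 - 1669.7 i$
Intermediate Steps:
$F{\left(v \right)} = \frac{4 + v}{2 v}$
$p{\left(O \right)} = \left(-3 + O\right) \left(O + i \sqrt{10}\right)$ ($p{\left(O \right)} = \left(O + \sqrt{-10}\right) \left(-3 + O\right) = \left(O + i \sqrt{10}\right) \left(-3 + O\right) = \left(-3 + O\right) \left(O + i \sqrt{10}\right)$)
$\left(- 11 p{\left(F{\left(-4 \right)} \right)} + 51\right) \left(-16\right) = \left(- 11 \left(\left(\frac{4 - 4}{2 \left(-4\right)}\right)^{2} - 3 \frac{4 - 4}{2 \left(-4\right)} - 3 i \sqrt{10} + i \frac{4 - 4}{2 \left(-4\right)} \sqrt{10}\right) + 51\right) \left(-16\right) = \left(- 11 \left(\left(\frac{1}{2} \left(- \frac{1}{4}\right) 0\right)^{2} - 3 \cdot \frac{1}{2} \left(- \frac{1}{4}\right) 0 - 3 i \sqrt{10} + i \frac{1}{2} \left(- \frac{1}{4}\right) 0 \sqrt{10}\right) + 51\right) \left(-16\right) = \left(- 11 \left(0^{2} - 0 - 3 i \sqrt{10} + i 0 \sqrt{10}\right) + 51\right) \left(-16\right) = \left(- 11 \left(0 + 0 - 3 i \sqrt{10} + 0\right) + 51\right) \left(-16\right) = \left(- 11 \left(- 3 i \sqrt{10}\right) + 51\right) \left(-16\right) = \left(33 i \sqrt{10} + 51\right) \left(-16\right) = \left(51 + 33 i \sqrt{10}\right) \left(-16\right) = -816 - 528 i \sqrt{10}$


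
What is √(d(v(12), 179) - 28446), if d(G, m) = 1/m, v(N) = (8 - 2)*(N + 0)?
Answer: I*√911438107/179 ≈ 168.66*I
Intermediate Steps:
v(N) = 6*N
√(d(v(12), 179) - 28446) = √(1/179 - 28446) = √(-5091833/179) = I*√911438107/179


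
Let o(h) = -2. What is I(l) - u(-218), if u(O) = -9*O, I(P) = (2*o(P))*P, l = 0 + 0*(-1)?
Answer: -1962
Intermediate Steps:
l = 0 (l = 0 + 0 = 0)
I(P) = -4*P (I(P) = (2*(-2))*P = -4*P)
I(l) - u(-218) = -4*0 - (-9)*(-218) = 0 - 1*1962 = 0 - 1962 = -1962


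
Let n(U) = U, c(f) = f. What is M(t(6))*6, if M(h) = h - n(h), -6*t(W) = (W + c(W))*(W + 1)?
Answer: 0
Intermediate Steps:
t(W) = -W*(1 + W)/3 (t(W) = -(W + W)*(W + 1)/6 = -2*W*(1 + W)/6 = -W*(1 + W)/3)
M(h) = 0 (M(h) = h - h = 0)
M(t(6))*6 = 0*6 = 0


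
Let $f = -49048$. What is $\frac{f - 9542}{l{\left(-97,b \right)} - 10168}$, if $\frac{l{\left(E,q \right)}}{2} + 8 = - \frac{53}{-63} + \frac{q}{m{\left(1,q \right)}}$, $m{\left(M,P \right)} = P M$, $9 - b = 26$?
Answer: $\frac{369117}{64136} \approx 5.7552$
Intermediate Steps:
$b = -17$ ($b = 9 - 26 = -17$)
$m{\left(M,P \right)} = M P$
$l{\left(E,q \right)} = - \frac{776}{63}$ ($l{\left(E,q \right)} = -16 + 2 \left(- \frac{53}{-63} + \frac{q}{1 q}\right) = -16 + 2 \left(\left(-53\right) \left(- \frac{1}{63}\right) + \frac{q}{q}\right) = -16 + 2 \left(\frac{53}{63} + 1\right) = -16 + 2 \cdot \frac{116}{63} = -16 + \frac{232}{63} = - \frac{776}{63}$)
$\frac{f - 9542}{l{\left(-97,b \right)} - 10168} = \frac{-49048 - 9542}{- \frac{776}{63} - 10168} = - \frac{58590}{- \frac{641360}{63}} = \left(-58590\right) \left(- \frac{63}{641360}\right) = \frac{369117}{64136}$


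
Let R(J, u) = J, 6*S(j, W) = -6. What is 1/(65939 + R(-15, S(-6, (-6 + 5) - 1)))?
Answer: 1/65924 ≈ 1.5169e-5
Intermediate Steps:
S(j, W) = -1 (S(j, W) = (⅙)*(-6) = -1)
1/(65939 + R(-15, S(-6, (-6 + 5) - 1))) = 1/(65939 - 15) = 1/65924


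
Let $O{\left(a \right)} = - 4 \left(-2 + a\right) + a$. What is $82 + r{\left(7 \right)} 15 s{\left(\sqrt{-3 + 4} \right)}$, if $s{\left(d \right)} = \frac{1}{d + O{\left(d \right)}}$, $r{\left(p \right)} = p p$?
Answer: $\frac{409}{2} \approx 204.5$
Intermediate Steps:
$r{\left(p \right)} = p^{2}$
$O{\left(a \right)} = 8 - 3 a$ ($O{\left(a \right)} = \left(8 - 4 a\right) + a = 8 - 3 a$)
$s{\left(d \right)} = \frac{1}{8 - 2 d}$ ($s{\left(d \right)} = \frac{1}{d - \left(-8 + 3 d\right)} = \frac{1}{8 - 2 d}$)
$82 + r{\left(7 \right)} 15 s{\left(\sqrt{-3 + 4} \right)} = 82 + 7^{2} \cdot 15 \left(- \frac{1}{-8 + 2 \sqrt{-3 + 4}}\right) = 82 + 49 \cdot 15 \left(- \frac{1}{-8 + 2 \sqrt{1}}\right) = 82 + 49 \cdot 15 \left(- \frac{1}{-8 + 2 \cdot 1}\right) = 82 + 49 \cdot 15 \left(- \frac{1}{-8 + 2}\right) = 82 + 49 \cdot 15 \left(- \frac{1}{-6}\right) = 82 + 49 \cdot 15 \left(\left(-1\right) \left(- \frac{1}{6}\right)\right) = 82 + 49 \cdot 15 \cdot \frac{1}{6} = 82 + 49 \cdot \frac{5}{2} = 82 + \frac{245}{2} = \frac{409}{2}$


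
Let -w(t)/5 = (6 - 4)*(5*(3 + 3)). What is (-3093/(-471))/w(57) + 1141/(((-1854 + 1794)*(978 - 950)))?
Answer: -132079/188400 ≈ -0.70106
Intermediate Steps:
w(t) = -300 (w(t) = -5*(6 - 4)*5*(3 + 3) = -10*5*6 = -10*30 = -5*60 = -300)
(-3093/(-471))/w(57) + 1141/(((-1854 + 1794)*(978 - 950))) = -3093/(-471)/(-300) + 1141/(((-1854 + 1794)*(978 - 950))) = -3093*(-1/471)*(-1/300) + 1141/((-60*28)) = (1031/157)*(-1/300) + 1141/(-1680) = -1031/47100 + 1141*(-1/1680) = -1031/47100 - 163/240 = -132079/188400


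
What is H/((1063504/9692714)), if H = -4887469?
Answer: -23686419600433/531752 ≈ -4.4544e+7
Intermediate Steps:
H/((1063504/9692714)) = -4887469/(1063504/9692714) = -4887469/(1063504*(1/9692714)) = -4887469/531752/4846357 = -4887469*4846357/531752 = -23686419600433/531752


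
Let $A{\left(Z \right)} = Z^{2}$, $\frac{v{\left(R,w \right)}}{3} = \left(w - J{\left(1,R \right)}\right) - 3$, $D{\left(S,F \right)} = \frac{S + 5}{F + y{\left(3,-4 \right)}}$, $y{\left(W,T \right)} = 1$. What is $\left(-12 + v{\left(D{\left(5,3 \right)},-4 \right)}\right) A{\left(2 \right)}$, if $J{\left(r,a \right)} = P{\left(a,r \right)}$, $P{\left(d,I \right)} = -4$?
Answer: $-84$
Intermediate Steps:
$J{\left(r,a \right)} = -4$
$D{\left(S,F \right)} = \frac{5 + S}{1 + F}$ ($D{\left(S,F \right)} = \frac{S + 5}{F + 1} = \frac{5 + S}{1 + F}$)
$v{\left(R,w \right)} = 3 + 3 w$ ($v{\left(R,w \right)} = 3 \left(\left(w - -4\right) - 3\right) = 3 \left(\left(w + 4\right) - 3\right) = 3 \left(\left(4 + w\right) - 3\right) = 3 \left(1 + w\right) = 3 + 3 w$)
$\left(-12 + v{\left(D{\left(5,3 \right)},-4 \right)}\right) A{\left(2 \right)} = \left(-12 + \left(3 + 3 \left(-4\right)\right)\right) 2^{2} = \left(-12 + \left(3 - 12\right)\right) 4 = \left(-12 - 9\right) 4 = \left(-21\right) 4 = -84$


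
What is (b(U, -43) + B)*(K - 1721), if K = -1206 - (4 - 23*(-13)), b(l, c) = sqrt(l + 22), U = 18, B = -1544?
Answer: 4987120 - 6460*sqrt(10) ≈ 4.9667e+6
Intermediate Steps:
b(l, c) = sqrt(22 + l)
K = -1509 (K = -1206 - (4 + 299) = -1206 - 1*303 = -1206 - 303 = -1509)
(b(U, -43) + B)*(K - 1721) = (sqrt(22 + 18) - 1544)*(-1509 - 1721) = (sqrt(40) - 1544)*(-3230) = (2*sqrt(10) - 1544)*(-3230) = (-1544 + 2*sqrt(10))*(-3230) = 4987120 - 6460*sqrt(10)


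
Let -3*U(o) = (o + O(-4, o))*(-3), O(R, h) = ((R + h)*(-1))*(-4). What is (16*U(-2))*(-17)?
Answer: 7072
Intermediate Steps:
O(R, h) = 4*R + 4*h (O(R, h) = (-R - h)*(-4) = 4*R + 4*h)
U(o) = -16 + 5*o (U(o) = -(o + (4*(-4) + 4*o))*(-3)/3 = -(o + (-16 + 4*o))*(-3)/3 = -(-16 + 5*o)*(-3)/3 = -(48 - 15*o)/3 = -16 + 5*o)
(16*U(-2))*(-17) = (16*(-16 + 5*(-2)))*(-17) = (16*(-16 - 10))*(-17) = (16*(-26))*(-17) = -416*(-17) = 7072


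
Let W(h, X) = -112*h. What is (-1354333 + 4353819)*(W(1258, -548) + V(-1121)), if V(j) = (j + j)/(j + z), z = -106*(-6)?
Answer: -204961831188548/485 ≈ -4.2260e+11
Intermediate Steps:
z = 636
V(j) = 2*j/(636 + j) (V(j) = (j + j)/(j + 636) = (2*j)/(636 + j) = 2*j/(636 + j))
(-1354333 + 4353819)*(W(1258, -548) + V(-1121)) = (-1354333 + 4353819)*(-112*1258 + 2*(-1121)/(636 - 1121)) = 2999486*(-140896 + 2*(-1121)/(-485)) = 2999486*(-140896 + 2*(-1121)*(-1/485)) = 2999486*(-140896 + 2242/485) = 2999486*(-68332318/485) = -204961831188548/485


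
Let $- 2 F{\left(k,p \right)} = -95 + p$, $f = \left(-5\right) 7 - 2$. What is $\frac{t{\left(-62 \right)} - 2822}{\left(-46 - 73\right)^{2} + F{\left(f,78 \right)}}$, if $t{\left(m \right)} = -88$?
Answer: $- \frac{5820}{28339} \approx -0.20537$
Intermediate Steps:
$f = -37$ ($f = -35 - 2 = -37$)
$F{\left(k,p \right)} = \frac{95}{2} - \frac{p}{2}$ ($F{\left(k,p \right)} = - \frac{-95 + p}{2} = \frac{95}{2} - \frac{p}{2}$)
$\frac{t{\left(-62 \right)} - 2822}{\left(-46 - 73\right)^{2} + F{\left(f,78 \right)}} = \frac{-88 - 2822}{\left(-46 - 73\right)^{2} + \left(\frac{95}{2} - 39\right)} = - \frac{2910}{\left(-119\right)^{2} + \left(\frac{95}{2} - 39\right)} = - \frac{2910}{14161 + \frac{17}{2}} = - \frac{2910}{\frac{28339}{2}} = \left(-2910\right) \frac{2}{28339} = - \frac{5820}{28339}$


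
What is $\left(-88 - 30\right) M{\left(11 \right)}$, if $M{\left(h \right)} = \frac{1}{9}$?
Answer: $- \frac{118}{9} \approx -13.111$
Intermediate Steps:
$M{\left(h \right)} = \frac{1}{9}$
$\left(-88 - 30\right) M{\left(11 \right)} = \left(-88 - 30\right) \frac{1}{9} = \left(-118\right) \frac{1}{9} = - \frac{118}{9}$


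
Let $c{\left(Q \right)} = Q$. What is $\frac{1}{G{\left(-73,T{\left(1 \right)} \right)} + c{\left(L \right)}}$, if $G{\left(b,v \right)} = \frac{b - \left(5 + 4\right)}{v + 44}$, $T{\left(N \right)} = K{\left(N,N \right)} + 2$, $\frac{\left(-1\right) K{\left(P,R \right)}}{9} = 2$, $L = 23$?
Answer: $\frac{14}{281} \approx 0.049822$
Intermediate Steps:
$K{\left(P,R \right)} = -18$ ($K{\left(P,R \right)} = \left(-9\right) 2 = -18$)
$T{\left(N \right)} = -16$ ($T{\left(N \right)} = -18 + 2 = -16$)
$G{\left(b,v \right)} = \frac{-9 + b}{44 + v}$ ($G{\left(b,v \right)} = \frac{b - 9}{44 + v} = \frac{-9 + b}{44 + v}$)
$\frac{1}{G{\left(-73,T{\left(1 \right)} \right)} + c{\left(L \right)}} = \frac{1}{\frac{-9 - 73}{44 - 16} + 23} = \frac{1}{\frac{1}{28} \left(-82\right) + 23} = \frac{1}{- \frac{41}{14} + 23} = \frac{1}{\frac{281}{14}} = \frac{14}{281}$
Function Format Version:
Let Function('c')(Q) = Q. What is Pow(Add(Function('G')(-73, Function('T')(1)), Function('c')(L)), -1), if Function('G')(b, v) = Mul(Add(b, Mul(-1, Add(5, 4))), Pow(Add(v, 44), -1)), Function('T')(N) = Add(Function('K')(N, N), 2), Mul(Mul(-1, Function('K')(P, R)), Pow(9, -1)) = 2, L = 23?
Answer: Rational(14, 281) ≈ 0.049822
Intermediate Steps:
Function('K')(P, R) = -18 (Function('K')(P, R) = Mul(-9, 2) = -18)
Function('T')(N) = -16 (Function('T')(N) = Add(-18, 2) = -16)
Function('G')(b, v) = Mul(Pow(Add(44, v), -1), Add(-9, b)) (Function('G')(b, v) = Mul(Add(b, Mul(-1, 9)), Pow(Add(44, v), -1)) = Mul(Add(b, -9), Pow(Add(44, v), -1)) = Mul(Add(-9, b), Pow(Add(44, v), -1)) = Mul(Pow(Add(44, v), -1), Add(-9, b)))
Pow(Add(Function('G')(-73, Function('T')(1)), Function('c')(L)), -1) = Pow(Add(Mul(Pow(Add(44, -16), -1), Add(-9, -73)), 23), -1) = Pow(Add(Mul(Pow(28, -1), -82), 23), -1) = Pow(Add(Mul(Rational(1, 28), -82), 23), -1) = Pow(Add(Rational(-41, 14), 23), -1) = Pow(Rational(281, 14), -1) = Rational(14, 281)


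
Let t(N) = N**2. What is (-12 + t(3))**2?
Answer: 9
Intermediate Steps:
(-12 + t(3))**2 = (-12 + 3**2)**2 = (-12 + 9)**2 = (-3)**2 = 9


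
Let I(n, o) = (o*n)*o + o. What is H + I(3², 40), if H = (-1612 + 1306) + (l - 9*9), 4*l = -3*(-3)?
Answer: 56221/4 ≈ 14055.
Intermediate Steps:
I(n, o) = o + n*o² (I(n, o) = (n*o)*o + o = n*o² + o = o + n*o²)
l = 9/4 (l = (-3*(-3))/4 = (¼)*9 = 9/4 ≈ 2.2500)
H = -1539/4 (H = (-1612 + 1306) + (9/4 - 9*9) = -306 + (9/4 - 81) = -306 - 315/4 = -1539/4 ≈ -384.75)
H + I(3², 40) = -1539/4 + 40*(1 + 3²*40) = -1539/4 + 40*(1 + 9*40) = -1539/4 + 40*(1 + 360) = -1539/4 + 40*361 = -1539/4 + 14440 = 56221/4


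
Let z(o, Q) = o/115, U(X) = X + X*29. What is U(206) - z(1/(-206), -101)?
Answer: 146404201/23690 ≈ 6180.0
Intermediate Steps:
U(X) = 30*X (U(X) = X + 29*X = 30*X)
z(o, Q) = o/115 (z(o, Q) = o*(1/115) = o/115)
U(206) - z(1/(-206), -101) = 30*206 - 1/(115*(-206)) = 6180 - (-1)/(115*206) = 6180 - 1*(-1/23690) = 6180 + 1/23690 = 146404201/23690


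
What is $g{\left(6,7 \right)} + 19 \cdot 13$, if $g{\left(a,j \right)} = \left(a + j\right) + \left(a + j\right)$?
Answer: $273$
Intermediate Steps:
$g{\left(a,j \right)} = 2 a + 2 j$
$g{\left(6,7 \right)} + 19 \cdot 13 = \left(2 \cdot 6 + 2 \cdot 7\right) + 19 \cdot 13 = \left(12 + 14\right) + 247 = 26 + 247 = 273$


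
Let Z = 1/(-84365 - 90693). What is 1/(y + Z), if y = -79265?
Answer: -175058/13875972371 ≈ -1.2616e-5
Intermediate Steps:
Z = -1/175058 (Z = 1/(-175058) = -1/175058 ≈ -5.7124e-6)
1/(y + Z) = 1/(-79265 - 1/175058) = 1/(-13875972371/175058) = -175058/13875972371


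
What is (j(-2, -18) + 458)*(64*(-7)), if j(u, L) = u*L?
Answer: -221312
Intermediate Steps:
j(u, L) = L*u
(j(-2, -18) + 458)*(64*(-7)) = (-18*(-2) + 458)*(64*(-7)) = (36 + 458)*(-448) = 494*(-448) = -221312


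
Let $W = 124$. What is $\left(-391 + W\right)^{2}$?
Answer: $71289$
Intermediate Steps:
$\left(-391 + W\right)^{2} = \left(-391 + 124\right)^{2} = \left(-267\right)^{2} = 71289$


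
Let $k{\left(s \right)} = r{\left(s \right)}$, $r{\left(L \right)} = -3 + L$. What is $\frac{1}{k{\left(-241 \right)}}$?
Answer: $- \frac{1}{244} \approx -0.0040984$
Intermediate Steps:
$k{\left(s \right)} = -3 + s$
$\frac{1}{k{\left(-241 \right)}} = \frac{1}{-3 - 241} = \frac{1}{-244} = - \frac{1}{244}$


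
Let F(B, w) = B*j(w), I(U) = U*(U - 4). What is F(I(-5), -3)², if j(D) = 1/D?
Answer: 225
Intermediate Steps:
I(U) = U*(-4 + U)
F(B, w) = B/w
F(I(-5), -3)² = (-5*(-4 - 5)/(-3))² = (-5*(-9)*(-⅓))² = (45*(-⅓))² = (-15)² = 225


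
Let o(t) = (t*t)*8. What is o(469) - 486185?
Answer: 1273503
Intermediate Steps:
o(t) = 8*t² (o(t) = t²*8 = 8*t²)
o(469) - 486185 = 8*469² - 486185 = 8*219961 - 486185 = 1759688 - 486185 = 1273503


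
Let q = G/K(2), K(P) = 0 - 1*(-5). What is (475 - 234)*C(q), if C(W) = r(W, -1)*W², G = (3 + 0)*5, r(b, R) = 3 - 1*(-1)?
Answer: 8676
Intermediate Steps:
r(b, R) = 4 (r(b, R) = 3 + 1 = 4)
K(P) = 5 (K(P) = 0 + 5 = 5)
G = 15 (G = 3*5 = 15)
q = 3 (q = 15/5 = 15*(⅕) = 3)
C(W) = 4*W²
(475 - 234)*C(q) = (475 - 234)*(4*3²) = 241*(4*9) = 241*36 = 8676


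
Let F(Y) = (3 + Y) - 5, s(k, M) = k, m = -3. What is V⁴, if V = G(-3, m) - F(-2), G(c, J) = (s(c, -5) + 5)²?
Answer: 4096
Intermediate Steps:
G(c, J) = (5 + c)² (G(c, J) = (c + 5)² = (5 + c)²)
F(Y) = -2 + Y
V = 8 (V = (5 - 3)² - (-2 - 2) = 2² - 1*(-4) = 4 + 4 = 8)
V⁴ = 8⁴ = 4096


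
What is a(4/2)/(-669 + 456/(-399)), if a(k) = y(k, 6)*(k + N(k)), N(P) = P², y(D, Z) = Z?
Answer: -252/4691 ≈ -0.053720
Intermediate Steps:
a(k) = 6*k + 6*k² (a(k) = 6*(k + k²) = 6*k + 6*k²)
a(4/2)/(-669 + 456/(-399)) = (6*(4/2)*(1 + 4/2))/(-669 + 456/(-399)) = (6*((½)*4)*(1 + (½)*4))/(-669 + 456*(-1/399)) = (6*2*(1 + 2))/(-669 - 8/7) = (6*2*3)/(-4691/7) = -7/4691*36 = -252/4691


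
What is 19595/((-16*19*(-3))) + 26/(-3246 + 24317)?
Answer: 21732103/1011408 ≈ 21.487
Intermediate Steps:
19595/((-16*19*(-3))) + 26/(-3246 + 24317) = 19595/((-304*(-3))) + 26/21071 = 19595/912 + 26*(1/21071) = 19595*(1/912) + 26/21071 = 19595/912 + 26/21071 = 21732103/1011408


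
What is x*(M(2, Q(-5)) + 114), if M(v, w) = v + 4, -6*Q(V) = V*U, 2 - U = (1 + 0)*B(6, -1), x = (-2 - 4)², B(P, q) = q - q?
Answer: 4320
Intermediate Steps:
B(P, q) = 0
x = 36 (x = (-6)² = 36)
U = 2 (U = 2 - (1 + 0)*0 = 2 - 0 = 2 - 1*0 = 2 + 0 = 2)
Q(V) = -V/3 (Q(V) = -V*2/6 = -V/3)
M(v, w) = 4 + v
x*(M(2, Q(-5)) + 114) = 36*((4 + 2) + 114) = 36*(6 + 114) = 36*120 = 4320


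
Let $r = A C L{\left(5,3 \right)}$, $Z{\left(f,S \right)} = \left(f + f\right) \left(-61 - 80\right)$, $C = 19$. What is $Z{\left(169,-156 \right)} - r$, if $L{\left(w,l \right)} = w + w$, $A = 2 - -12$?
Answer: $-50318$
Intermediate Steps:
$A = 14$ ($A = 2 + 12 = 14$)
$L{\left(w,l \right)} = 2 w$
$Z{\left(f,S \right)} = - 282 f$ ($Z{\left(f,S \right)} = 2 f \left(-141\right) = - 282 f$)
$r = 2660$ ($r = 14 \cdot 19 \cdot 2 \cdot 5 = 266 \cdot 10 = 2660$)
$Z{\left(169,-156 \right)} - r = \left(-282\right) 169 - 2660 = -47658 - 2660 = -50318$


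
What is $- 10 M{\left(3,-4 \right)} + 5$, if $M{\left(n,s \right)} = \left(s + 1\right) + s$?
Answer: $75$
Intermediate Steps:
$M{\left(n,s \right)} = 1 + 2 s$ ($M{\left(n,s \right)} = \left(1 + s\right) + s = 1 + 2 s$)
$- 10 M{\left(3,-4 \right)} + 5 = - 10 \left(1 + 2 \left(-4\right)\right) + 5 = - 10 \left(1 - 8\right) + 5 = \left(-10\right) \left(-7\right) + 5 = 70 + 5 = 75$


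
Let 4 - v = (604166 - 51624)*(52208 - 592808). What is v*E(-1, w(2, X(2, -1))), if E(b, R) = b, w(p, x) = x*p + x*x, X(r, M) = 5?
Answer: -298704205204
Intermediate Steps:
w(p, x) = x² + p*x (w(p, x) = p*x + x² = x² + p*x)
v = 298704205204 (v = 4 - (604166 - 51624)*(52208 - 592808) = 4 - 552542*(-540600) = 4 - 1*(-298704205200) = 4 + 298704205200 = 298704205204)
v*E(-1, w(2, X(2, -1))) = 298704205204*(-1) = -298704205204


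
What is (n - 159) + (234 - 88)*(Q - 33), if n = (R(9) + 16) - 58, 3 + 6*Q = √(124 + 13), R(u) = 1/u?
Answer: -45827/9 + 73*√137/3 ≈ -4807.1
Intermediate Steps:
Q = -½ + √137/6 (Q = -½ + √(124 + 13)/6 = -½ + √137/6 ≈ 1.4508)
n = -377/9 (n = (1/9 + 16) - 58 = (⅑ + 16) - 58 = 145/9 - 58 = -377/9 ≈ -41.889)
(n - 159) + (234 - 88)*(Q - 33) = (-377/9 - 159) + (234 - 88)*((-½ + √137/6) - 33) = -1808/9 + 146*(-67/2 + √137/6) = -1808/9 + (-4891 + 73*√137/3) = -45827/9 + 73*√137/3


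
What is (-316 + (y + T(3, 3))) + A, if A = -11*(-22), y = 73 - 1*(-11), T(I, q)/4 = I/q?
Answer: 14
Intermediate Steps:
T(I, q) = 4*I/q (T(I, q) = 4*(I/q) = 4*I/q)
y = 84 (y = 73 + 11 = 84)
A = 242
(-316 + (y + T(3, 3))) + A = (-316 + (84 + 4*3/3)) + 242 = (-316 + (84 + 4*3*(1/3))) + 242 = (-316 + (84 + 4)) + 242 = (-316 + 88) + 242 = -228 + 242 = 14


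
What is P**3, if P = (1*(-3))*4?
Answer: -1728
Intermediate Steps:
P = -12 (P = -3*4 = -12)
P**3 = (-12)**3 = -1728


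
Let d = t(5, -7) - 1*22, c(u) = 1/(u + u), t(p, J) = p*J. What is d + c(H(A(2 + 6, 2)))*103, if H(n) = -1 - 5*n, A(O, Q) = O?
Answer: -4777/82 ≈ -58.256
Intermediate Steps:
t(p, J) = J*p
c(u) = 1/(2*u)
d = -57 (d = -7*5 - 1*22 = -35 - 22 = -57)
d + c(H(A(2 + 6, 2)))*103 = -57 + (1/(2*(-1 - 5*(2 + 6))))*103 = -57 + (1/(2*(-1 - 5*8)))*103 = -57 + (1/(2*(-1 - 40)))*103 = -57 + ((½)/(-41))*103 = -57 + ((½)*(-1/41))*103 = -57 - 1/82*103 = -57 - 103/82 = -4777/82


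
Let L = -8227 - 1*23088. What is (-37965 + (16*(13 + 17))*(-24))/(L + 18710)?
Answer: 9897/2521 ≈ 3.9258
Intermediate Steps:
L = -31315 (L = -8227 - 23088 = -31315)
(-37965 + (16*(13 + 17))*(-24))/(L + 18710) = (-37965 + (16*(13 + 17))*(-24))/(-31315 + 18710) = (-37965 + (16*30)*(-24))/(-12605) = (-37965 + 480*(-24))*(-1/12605) = (-37965 - 11520)*(-1/12605) = -49485*(-1/12605) = 9897/2521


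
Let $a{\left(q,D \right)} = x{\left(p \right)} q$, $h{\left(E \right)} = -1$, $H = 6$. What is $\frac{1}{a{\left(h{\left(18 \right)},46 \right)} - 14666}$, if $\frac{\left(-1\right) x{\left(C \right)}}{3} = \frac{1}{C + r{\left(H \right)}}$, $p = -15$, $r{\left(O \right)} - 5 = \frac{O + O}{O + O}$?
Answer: $- \frac{3}{43999} \approx -6.8183 \cdot 10^{-5}$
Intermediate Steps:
$r{\left(O \right)} = 6$ ($r{\left(O \right)} = 5 + \frac{O + O}{O + O} = 5 + \frac{2 O}{2 O} = 5 + 2 O \frac{1}{2 O} = 5 + 1 = 6$)
$x{\left(C \right)} = - \frac{3}{6 + C}$ ($x{\left(C \right)} = - \frac{3}{C + 6} = - \frac{3}{6 + C}$)
$a{\left(q,D \right)} = \frac{q}{3}$ ($a{\left(q,D \right)} = - \frac{3}{6 - 15} q = - \frac{3}{-9} q = \left(-3\right) \left(- \frac{1}{9}\right) q = \frac{q}{3}$)
$\frac{1}{a{\left(h{\left(18 \right)},46 \right)} - 14666} = \frac{1}{\frac{1}{3} \left(-1\right) - 14666} = \frac{1}{- \frac{1}{3} - 14666} = \frac{1}{- \frac{43999}{3}} = - \frac{3}{43999}$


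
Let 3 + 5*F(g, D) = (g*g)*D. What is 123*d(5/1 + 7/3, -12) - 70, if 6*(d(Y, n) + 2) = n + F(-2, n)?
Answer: -7711/10 ≈ -771.10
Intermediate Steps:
F(g, D) = -⅗ + D*g²/5 (F(g, D) = -⅗ + ((g*g)*D)/5 = -⅗ + (g²*D)/5 = -⅗ + (D*g²)/5 = -⅗ + D*g²/5)
d(Y, n) = -21/10 + 3*n/10 (d(Y, n) = -2 + (n + (-⅗ + (⅕)*n*(-2)²))/6 = -2 + (n + (-⅗ + (⅕)*n*4))/6 = -2 + (n + (-⅗ + 4*n/5))/6 = -2 + (-⅗ + 9*n/5)/6 = -2 + (-⅒ + 3*n/10) = -21/10 + 3*n/10)
123*d(5/1 + 7/3, -12) - 70 = 123*(-21/10 + (3/10)*(-12)) - 70 = 123*(-21/10 - 18/5) - 70 = 123*(-57/10) - 70 = -7011/10 - 70 = -7711/10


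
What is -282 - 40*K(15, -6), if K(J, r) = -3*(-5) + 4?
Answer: -1042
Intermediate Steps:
K(J, r) = 19 (K(J, r) = 15 + 4 = 19)
-282 - 40*K(15, -6) = -282 - 40*19 = -282 - 760 = -1042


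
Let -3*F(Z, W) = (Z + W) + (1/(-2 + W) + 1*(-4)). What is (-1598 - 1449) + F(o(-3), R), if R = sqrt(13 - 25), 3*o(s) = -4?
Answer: -219253/72 - 5*I*sqrt(3)/8 ≈ -3045.2 - 1.0825*I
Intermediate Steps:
o(s) = -4/3 (o(s) = (1/3)*(-4) = -4/3)
R = 2*I*sqrt(3) (R = sqrt(-12) = 2*I*sqrt(3) ≈ 3.4641*I)
F(Z, W) = 4/3 - W/3 - Z/3 - 1/(3*(-2 + W)) (F(Z, W) = -((Z + W) + (1/(-2 + W) + 1*(-4)))/3 = -((W + Z) + (1/(-2 + W) - 4))/3 = -((W + Z) + (-4 + 1/(-2 + W)))/3 = -(-4 + W + Z + 1/(-2 + W))/3 = 4/3 - W/3 - Z/3 - 1/(3*(-2 + W)))
(-1598 - 1449) + F(o(-3), R) = (-1598 - 1449) + (-9 - (2*I*sqrt(3))**2 + 2*(-4/3) + 6*(2*I*sqrt(3)) - 1*2*I*sqrt(3)*(-4/3))/(3*(-2 + 2*I*sqrt(3))) = -3047 + (-9 - 1*(-12) - 8/3 + 12*I*sqrt(3) + 8*I*sqrt(3)/3)/(3*(-2 + 2*I*sqrt(3))) = -3047 + (-9 + 12 - 8/3 + 12*I*sqrt(3) + 8*I*sqrt(3)/3)/(3*(-2 + 2*I*sqrt(3))) = -3047 + (1/3 + 44*I*sqrt(3)/3)/(3*(-2 + 2*I*sqrt(3)))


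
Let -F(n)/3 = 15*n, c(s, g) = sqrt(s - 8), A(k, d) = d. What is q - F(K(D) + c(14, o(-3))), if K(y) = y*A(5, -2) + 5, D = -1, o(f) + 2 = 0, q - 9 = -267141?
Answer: -266817 + 45*sqrt(6) ≈ -2.6671e+5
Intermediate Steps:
q = -267132 (q = 9 - 267141 = -267132)
o(f) = -2 (o(f) = -2 + 0 = -2)
c(s, g) = sqrt(-8 + s)
K(y) = 5 - 2*y (K(y) = y*(-2) + 5 = -2*y + 5 = 5 - 2*y)
F(n) = -45*n
q - F(K(D) + c(14, o(-3))) = -267132 - (-45)*((5 - 2*(-1)) + sqrt(-8 + 14)) = -267132 - (-45)*((5 + 2) + sqrt(6)) = -267132 - (-45)*(7 + sqrt(6)) = -267132 - (-315 - 45*sqrt(6)) = -267132 + (315 + 45*sqrt(6)) = -266817 + 45*sqrt(6)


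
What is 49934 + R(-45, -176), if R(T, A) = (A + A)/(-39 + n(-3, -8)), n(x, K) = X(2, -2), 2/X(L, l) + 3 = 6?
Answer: 5743466/115 ≈ 49943.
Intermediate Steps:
X(L, l) = ⅔ (X(L, l) = 2/(-3 + 6) = 2/3 = 2*(⅓) = ⅔)
n(x, K) = ⅔
R(T, A) = -6*A/115 (R(T, A) = (A + A)/(-39 + ⅔) = (2*A)/(-115/3) = (2*A)*(-3/115) = -6*A/115)
49934 + R(-45, -176) = 49934 - 6/115*(-176) = 49934 + 1056/115 = 5743466/115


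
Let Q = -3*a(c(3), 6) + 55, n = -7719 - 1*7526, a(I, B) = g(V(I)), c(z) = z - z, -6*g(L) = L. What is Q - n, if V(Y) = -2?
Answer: 15299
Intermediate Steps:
g(L) = -L/6
c(z) = 0
a(I, B) = ⅓ (a(I, B) = -⅙*(-2) = ⅓)
n = -15245 (n = -7719 - 7526 = -15245)
Q = 54 (Q = -3*⅓ + 55 = -1 + 55 = 54)
Q - n = 54 - 1*(-15245) = 54 + 15245 = 15299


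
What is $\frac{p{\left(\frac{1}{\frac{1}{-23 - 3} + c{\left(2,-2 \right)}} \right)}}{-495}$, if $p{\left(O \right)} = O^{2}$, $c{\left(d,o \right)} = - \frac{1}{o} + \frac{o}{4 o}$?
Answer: $- \frac{2704}{677655} \approx -0.0039902$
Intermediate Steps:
$c{\left(d,o \right)} = \frac{1}{4} - \frac{1}{o}$ ($c{\left(d,o \right)} = - \frac{1}{o} + o \frac{1}{4 o} = - \frac{1}{o} + \frac{1}{4} = \frac{1}{4} - \frac{1}{o}$)
$\frac{p{\left(\frac{1}{\frac{1}{-23 - 3} + c{\left(2,-2 \right)}} \right)}}{-495} = \frac{\left(\frac{1}{\frac{1}{-23 - 3} + \frac{-4 - 2}{4 \left(-2\right)}}\right)^{2}}{-495} = \left(\frac{1}{\frac{1}{-26} + \frac{1}{4} \left(- \frac{1}{2}\right) \left(-6\right)}\right)^{2} \left(- \frac{1}{495}\right) = \left(\frac{1}{- \frac{1}{26} + \frac{3}{4}}\right)^{2} \left(- \frac{1}{495}\right) = \left(\frac{1}{\frac{37}{52}}\right)^{2} \left(- \frac{1}{495}\right) = \left(\frac{52}{37}\right)^{2} \left(- \frac{1}{495}\right) = \frac{2704}{1369} \left(- \frac{1}{495}\right) = - \frac{2704}{677655}$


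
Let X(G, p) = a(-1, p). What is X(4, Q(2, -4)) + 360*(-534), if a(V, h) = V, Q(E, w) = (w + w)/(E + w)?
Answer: -192241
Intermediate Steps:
Q(E, w) = 2*w/(E + w) (Q(E, w) = (2*w)/(E + w) = 2*w/(E + w))
X(G, p) = -1
X(4, Q(2, -4)) + 360*(-534) = -1 + 360*(-534) = -1 - 192240 = -192241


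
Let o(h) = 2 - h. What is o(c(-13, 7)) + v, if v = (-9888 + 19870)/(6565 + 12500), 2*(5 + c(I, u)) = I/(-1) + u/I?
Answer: 10336/7995 ≈ 1.2928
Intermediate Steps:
c(I, u) = -5 - I/2 + u/(2*I) (c(I, u) = -5 + (I/(-1) + u/I)/2 = -5 + (I*(-1) + u/I)/2 = -5 + (-I + u/I)/2 = -5 + (-I/2 + u/(2*I)) = -5 - I/2 + u/(2*I))
v = 322/615 (v = 9982/19065 = 9982*(1/19065) = 322/615 ≈ 0.52358)
o(c(-13, 7)) + v = (2 - (7 - 1*(-13)*(10 - 13))/(2*(-13))) + 322/615 = (2 - (-1)*(7 - 1*(-13)*(-3))/(2*13)) + 322/615 = (2 - (-1)*(7 - 39)/(2*13)) + 322/615 = (2 - (-1)*(-32)/(2*13)) + 322/615 = (2 - 1*16/13) + 322/615 = (2 - 16/13) + 322/615 = 10/13 + 322/615 = 10336/7995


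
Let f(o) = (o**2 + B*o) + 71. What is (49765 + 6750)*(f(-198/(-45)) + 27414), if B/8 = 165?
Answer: 9413240127/5 ≈ 1.8826e+9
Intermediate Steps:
B = 1320 (B = 8*165 = 1320)
f(o) = 71 + o**2 + 1320*o (f(o) = (o**2 + 1320*o) + 71 = 71 + o**2 + 1320*o)
(49765 + 6750)*(f(-198/(-45)) + 27414) = (49765 + 6750)*((71 + (-198/(-45))**2 + 1320*(-198/(-45))) + 27414) = 56515*((71 + (-198*(-1/45))**2 + 1320*(-198*(-1/45))) + 27414) = 56515*((71 + (22/5)**2 + 1320*(22/5)) + 27414) = 56515*((71 + 484/25 + 5808) + 27414) = 56515*(147459/25 + 27414) = 56515*(832809/25) = 9413240127/5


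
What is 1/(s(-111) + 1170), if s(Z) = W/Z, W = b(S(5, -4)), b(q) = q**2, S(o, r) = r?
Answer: 111/129854 ≈ 0.00085481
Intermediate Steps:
W = 16 (W = (-4)**2 = 16)
s(Z) = 16/Z
1/(s(-111) + 1170) = 1/(16/(-111) + 1170) = 1/(16*(-1/111) + 1170) = 1/(-16/111 + 1170) = 1/(129854/111) = 111/129854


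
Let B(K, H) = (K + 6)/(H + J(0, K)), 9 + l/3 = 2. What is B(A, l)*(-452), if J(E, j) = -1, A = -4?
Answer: 452/11 ≈ 41.091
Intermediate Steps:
l = -21 (l = -27 + 3*2 = -27 + 6 = -21)
B(K, H) = (6 + K)/(-1 + H) (B(K, H) = (K + 6)/(H - 1) = (6 + K)/(-1 + H))
B(A, l)*(-452) = ((6 - 4)/(-1 - 21))*(-452) = (2/(-22))*(-452) = -1/22*2*(-452) = -1/11*(-452) = 452/11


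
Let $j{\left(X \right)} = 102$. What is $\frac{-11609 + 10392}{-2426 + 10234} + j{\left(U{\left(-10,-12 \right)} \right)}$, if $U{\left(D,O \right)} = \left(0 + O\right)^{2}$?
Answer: $\frac{795199}{7808} \approx 101.84$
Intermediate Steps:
$U{\left(D,O \right)} = O^{2}$
$\frac{-11609 + 10392}{-2426 + 10234} + j{\left(U{\left(-10,-12 \right)} \right)} = \frac{-11609 + 10392}{-2426 + 10234} + 102 = - \frac{1217}{7808} + 102 = \frac{795199}{7808}$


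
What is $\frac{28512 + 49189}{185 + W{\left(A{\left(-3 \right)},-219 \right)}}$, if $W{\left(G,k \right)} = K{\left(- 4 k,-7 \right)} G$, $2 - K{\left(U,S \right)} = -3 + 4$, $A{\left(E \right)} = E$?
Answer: $\frac{5977}{14} \approx 426.93$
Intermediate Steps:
$K{\left(U,S \right)} = 1$ ($K{\left(U,S \right)} = 2 - \left(-3 + 4\right) = 2 - 1 = 1$)
$W{\left(G,k \right)} = G$ ($W{\left(G,k \right)} = 1 G = G$)
$\frac{28512 + 49189}{185 + W{\left(A{\left(-3 \right)},-219 \right)}} = \frac{28512 + 49189}{185 - 3} = \frac{77701}{182} = 77701 \cdot \frac{1}{182} = \frac{5977}{14}$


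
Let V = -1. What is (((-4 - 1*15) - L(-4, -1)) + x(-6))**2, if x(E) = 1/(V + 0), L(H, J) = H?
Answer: 256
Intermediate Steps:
x(E) = -1 (x(E) = 1/(-1 + 0) = 1/(-1) = -1)
(((-4 - 1*15) - L(-4, -1)) + x(-6))**2 = (((-4 - 1*15) - 1*(-4)) - 1)**2 = (((-4 - 15) + 4) - 1)**2 = ((-19 + 4) - 1)**2 = (-15 - 1)**2 = (-16)**2 = 256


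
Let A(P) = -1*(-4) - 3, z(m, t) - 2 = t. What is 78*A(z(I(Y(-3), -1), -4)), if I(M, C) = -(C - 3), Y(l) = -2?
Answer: 78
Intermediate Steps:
I(M, C) = 3 - C (I(M, C) = -(-3 + C) = 3 - C)
z(m, t) = 2 + t
A(P) = 1 (A(P) = 4 - 3 = 1)
78*A(z(I(Y(-3), -1), -4)) = 78*1 = 78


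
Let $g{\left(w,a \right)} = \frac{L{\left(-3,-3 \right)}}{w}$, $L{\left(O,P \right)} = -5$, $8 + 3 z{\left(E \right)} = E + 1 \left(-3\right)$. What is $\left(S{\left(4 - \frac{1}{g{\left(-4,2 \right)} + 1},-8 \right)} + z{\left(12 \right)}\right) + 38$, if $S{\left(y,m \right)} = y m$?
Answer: $\frac{89}{9} \approx 9.8889$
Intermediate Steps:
$z{\left(E \right)} = - \frac{11}{3} + \frac{E}{3}$ ($z{\left(E \right)} = - \frac{8}{3} + \frac{E + 1 \left(-3\right)}{3} = - \frac{8}{3} + \frac{E - 3}{3} = - \frac{8}{3} + \frac{-3 + E}{3} = - \frac{8}{3} + \left(-1 + \frac{E}{3}\right) = - \frac{11}{3} + \frac{E}{3}$)
$g{\left(w,a \right)} = - \frac{5}{w}$
$S{\left(y,m \right)} = m y$
$\left(S{\left(4 - \frac{1}{g{\left(-4,2 \right)} + 1},-8 \right)} + z{\left(12 \right)}\right) + 38 = \left(- 8 \left(4 - \frac{1}{- \frac{5}{-4} + 1}\right) + \left(- \frac{11}{3} + \frac{1}{3} \cdot 12\right)\right) + 38 = \left(- 8 \left(4 - \frac{1}{\left(-5\right) \left(- \frac{1}{4}\right) + 1}\right) + \left(- \frac{11}{3} + 4\right)\right) + 38 = \left(- 8 \left(4 - \frac{1}{\frac{5}{4} + 1}\right) + \frac{1}{3}\right) + 38 = \left(- 8 \left(4 - \frac{1}{\frac{9}{4}}\right) + \frac{1}{3}\right) + 38 = \left(- 8 \left(4 - \frac{4}{9}\right) + \frac{1}{3}\right) + 38 = \left(\left(-8\right) \frac{32}{9} + \frac{1}{3}\right) + 38 = \left(- \frac{256}{9} + \frac{1}{3}\right) + 38 = - \frac{253}{9} + 38 = \frac{89}{9}$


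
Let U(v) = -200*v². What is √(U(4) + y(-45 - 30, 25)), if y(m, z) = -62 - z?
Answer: I*√3287 ≈ 57.332*I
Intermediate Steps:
√(U(4) + y(-45 - 30, 25)) = √(-200*4² + (-62 - 1*25)) = √(-200*16 + (-62 - 25)) = √(-3200 - 87) = √(-3287) = I*√3287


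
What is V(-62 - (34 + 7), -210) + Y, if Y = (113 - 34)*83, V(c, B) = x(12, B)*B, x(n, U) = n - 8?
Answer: 5717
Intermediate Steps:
x(n, U) = -8 + n
V(c, B) = 4*B (V(c, B) = (-8 + 12)*B = 4*B)
Y = 6557 (Y = 79*83 = 6557)
V(-62 - (34 + 7), -210) + Y = 4*(-210) + 6557 = -840 + 6557 = 5717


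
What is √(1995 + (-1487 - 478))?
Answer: √30 ≈ 5.4772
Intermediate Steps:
√(1995 + (-1487 - 478)) = √(1995 - 1965) = √30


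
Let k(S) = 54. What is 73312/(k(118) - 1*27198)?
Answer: -316/117 ≈ -2.7009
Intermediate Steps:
73312/(k(118) - 1*27198) = 73312/(54 - 1*27198) = 73312/(54 - 27198) = 73312/(-27144) = 73312*(-1/27144) = -316/117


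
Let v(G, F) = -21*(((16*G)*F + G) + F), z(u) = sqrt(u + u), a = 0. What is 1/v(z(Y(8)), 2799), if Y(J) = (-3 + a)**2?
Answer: 311/84220961181 - 44785*sqrt(2)/252662883543 ≈ -2.4698e-7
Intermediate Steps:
Y(J) = 9 (Y(J) = (-3 + 0)**2 = (-3)**2 = 9)
z(u) = sqrt(2)*sqrt(u) (z(u) = sqrt(2*u) = sqrt(2)*sqrt(u))
v(G, F) = -21*F - 21*G - 336*F*G (v(G, F) = -21*((16*F*G + G) + F) = -21*((G + 16*F*G) + F) = -21*(F + G + 16*F*G) = -21*F - 21*G - 336*F*G)
1/v(z(Y(8)), 2799) = 1/(-21*2799 - 21*sqrt(2)*sqrt(9) - 336*2799*sqrt(2)*sqrt(9)) = 1/(-58779 - 21*sqrt(2)*3 - 336*2799*sqrt(2)*3) = 1/(-58779 - 63*sqrt(2) - 336*2799*3*sqrt(2)) = 1/(-58779 - 63*sqrt(2) - 2821392*sqrt(2)) = 1/(-58779 - 2821455*sqrt(2))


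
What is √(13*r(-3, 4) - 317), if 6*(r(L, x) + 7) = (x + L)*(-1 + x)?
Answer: I*√1606/2 ≈ 20.037*I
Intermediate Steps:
r(L, x) = -7 + (-1 + x)*(L + x)/6 (r(L, x) = -7 + ((x + L)*(-1 + x))/6 = -7 + ((L + x)*(-1 + x))/6 = -7 + ((-1 + x)*(L + x))/6 = -7 + (-1 + x)*(L + x)/6)
√(13*r(-3, 4) - 317) = √(13*(-7 - ⅙*(-3) - ⅙*4 + (⅙)*4² + (⅙)*(-3)*4) - 317) = √(13*(-7 + ½ - ⅔ + (⅙)*16 - 2) - 317) = √(13*(-7 + ½ - ⅔ + 8/3 - 2) - 317) = √(13*(-13/2) - 317) = √(-169/2 - 317) = √(-803/2) = I*√1606/2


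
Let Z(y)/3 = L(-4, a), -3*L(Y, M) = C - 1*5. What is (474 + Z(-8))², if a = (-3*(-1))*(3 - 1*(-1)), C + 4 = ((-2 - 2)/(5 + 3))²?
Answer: 3728761/16 ≈ 2.3305e+5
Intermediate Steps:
C = -15/4 (C = -4 + ((-2 - 2)/(5 + 3))² = -4 + (-4/8)² = -4 + (-4*⅛)² = -4 + (-½)² = -4 + ¼ = -15/4 ≈ -3.7500)
a = 12 (a = 3*(3 + 1) = 3*4 = 12)
L(Y, M) = 35/12 (L(Y, M) = -(-15/4 - 1*5)/3 = -(-15/4 - 5)/3 = -⅓*(-35/4) = 35/12)
Z(y) = 35/4 (Z(y) = 3*(35/12) = 35/4)
(474 + Z(-8))² = (474 + 35/4)² = (1931/4)² = 3728761/16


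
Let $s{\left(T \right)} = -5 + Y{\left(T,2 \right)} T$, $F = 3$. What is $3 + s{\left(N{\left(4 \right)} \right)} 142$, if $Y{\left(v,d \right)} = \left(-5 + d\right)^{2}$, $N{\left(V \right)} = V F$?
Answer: $14629$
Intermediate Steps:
$N{\left(V \right)} = 3 V$ ($N{\left(V \right)} = V 3 = 3 V$)
$s{\left(T \right)} = -5 + 9 T$ ($s{\left(T \right)} = -5 + \left(-5 + 2\right)^{2} T = -5 + \left(-3\right)^{2} T = -5 + 9 T$)
$3 + s{\left(N{\left(4 \right)} \right)} 142 = 3 + \left(-5 + 9 \cdot 3 \cdot 4\right) 142 = 3 + \left(-5 + 9 \cdot 12\right) 142 = 3 + \left(-5 + 108\right) 142 = 3 + 103 \cdot 142 = 3 + 14626 = 14629$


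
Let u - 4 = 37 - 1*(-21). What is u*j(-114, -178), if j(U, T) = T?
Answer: -11036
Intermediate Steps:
u = 62 (u = 4 + (37 - 1*(-21)) = 4 + (37 + 21) = 4 + 58 = 62)
u*j(-114, -178) = 62*(-178) = -11036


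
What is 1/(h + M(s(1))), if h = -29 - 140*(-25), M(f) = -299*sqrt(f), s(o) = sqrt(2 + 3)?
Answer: 1/(3471 - 299*5**(1/4)) ≈ 0.00033070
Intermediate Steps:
s(o) = sqrt(5)
h = 3471 (h = -29 + 3500 = 3471)
1/(h + M(s(1))) = 1/(3471 - 299*5**(1/4))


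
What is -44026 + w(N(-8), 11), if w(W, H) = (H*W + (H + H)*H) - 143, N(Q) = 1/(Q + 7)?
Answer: -43938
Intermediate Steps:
N(Q) = 1/(7 + Q)
w(W, H) = -143 + 2*H² + H*W (w(W, H) = (H*W + (2*H)*H) - 143 = (H*W + 2*H²) - 143 = (2*H² + H*W) - 143 = -143 + 2*H² + H*W)
-44026 + w(N(-8), 11) = -44026 + (-143 + 2*11² + 11/(7 - 8)) = -44026 + (-143 + 2*121 + 11/(-1)) = -44026 + (-143 + 242 + 11*(-1)) = -44026 + (-143 + 242 - 11) = -44026 + 88 = -43938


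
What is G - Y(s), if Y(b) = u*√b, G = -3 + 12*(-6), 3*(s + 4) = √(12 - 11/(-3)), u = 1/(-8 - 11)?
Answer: -75 + I*√(36 - √141)/57 ≈ -75.0 + 0.086172*I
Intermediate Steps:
u = -1/19 (u = 1/(-19) = -1/19 ≈ -0.052632)
s = -4 + √141/9 (s = -4 + √(12 - 11/(-3))/3 = -4 + √(12 - 11*(-⅓))/3 = -4 + √(12 + 11/3)/3 = -4 + √(47/3)/3 = -4 + (√141/3)/3 = -4 + √141/9 ≈ -2.6806)
G = -75 (G = -3 - 72 = -75)
Y(b) = -√b/19
G - Y(s) = -75 - (-1)*√(-4 + √141/9)/19 = -75 + √(-4 + √141/9)/19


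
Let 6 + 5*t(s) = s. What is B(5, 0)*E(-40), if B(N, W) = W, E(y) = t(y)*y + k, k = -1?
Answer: 0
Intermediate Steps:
t(s) = -6/5 + s/5
E(y) = -1 + y*(-6/5 + y/5) (E(y) = (-6/5 + y/5)*y - 1 = y*(-6/5 + y/5) - 1 = -1 + y*(-6/5 + y/5))
B(5, 0)*E(-40) = 0*(-1 + (⅕)*(-40)*(-6 - 40)) = 0*(-1 + (⅕)*(-40)*(-46)) = 0*(-1 + 368) = 0*367 = 0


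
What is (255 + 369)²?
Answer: 389376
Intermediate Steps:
(255 + 369)² = 624² = 389376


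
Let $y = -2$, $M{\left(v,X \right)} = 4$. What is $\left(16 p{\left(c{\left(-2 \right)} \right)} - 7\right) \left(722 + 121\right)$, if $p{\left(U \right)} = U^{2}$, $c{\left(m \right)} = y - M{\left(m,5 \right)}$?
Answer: $479667$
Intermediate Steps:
$c{\left(m \right)} = -6$ ($c{\left(m \right)} = -2 - 4 = -6$)
$\left(16 p{\left(c{\left(-2 \right)} \right)} - 7\right) \left(722 + 121\right) = \left(16 \left(-6\right)^{2} - 7\right) \left(722 + 121\right) = \left(16 \cdot 36 - 7\right) 843 = \left(576 - 7\right) 843 = 569 \cdot 843 = 479667$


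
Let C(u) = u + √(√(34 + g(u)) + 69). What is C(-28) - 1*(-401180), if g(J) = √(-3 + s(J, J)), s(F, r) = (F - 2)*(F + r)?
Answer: 401152 + √(69 + √(34 + √1677)) ≈ 4.0116e+5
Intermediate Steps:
s(F, r) = (-2 + F)*(F + r)
g(J) = √(-3 - 4*J + 2*J²) (g(J) = √(-3 + (J² - 2*J - 2*J + J*J)) = √(-3 + (J² - 2*J - 2*J + J²)) = √(-3 + (-4*J + 2*J²)) = √(-3 - 4*J + 2*J²))
C(u) = u + √(69 + √(34 + √(-3 - 4*u + 2*u²))) (C(u) = u + √(√(34 + √(-3 - 4*u + 2*u²)) + 69) = u + √(69 + √(34 + √(-3 - 4*u + 2*u²))))
C(-28) - 1*(-401180) = (-28 + √(69 + √(34 + √(-3 - 4*(-28) + 2*(-28)²)))) - 1*(-401180) = (-28 + √(69 + √(34 + √(-3 + 112 + 2*784)))) + 401180 = (-28 + √(69 + √(34 + √(-3 + 112 + 1568)))) + 401180 = (-28 + √(69 + √(34 + √1677))) + 401180 = 401152 + √(69 + √(34 + √1677))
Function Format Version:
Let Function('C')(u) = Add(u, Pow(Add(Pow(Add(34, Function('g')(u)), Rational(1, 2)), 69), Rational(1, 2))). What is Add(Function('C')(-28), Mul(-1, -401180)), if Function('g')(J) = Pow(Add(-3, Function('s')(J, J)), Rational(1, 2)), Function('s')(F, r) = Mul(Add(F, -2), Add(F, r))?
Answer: Add(401152, Pow(Add(69, Pow(Add(34, Pow(1677, Rational(1, 2))), Rational(1, 2))), Rational(1, 2))) ≈ 4.0116e+5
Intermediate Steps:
Function('s')(F, r) = Mul(Add(-2, F), Add(F, r))
Function('g')(J) = Pow(Add(-3, Mul(-4, J), Mul(2, Pow(J, 2))), Rational(1, 2)) (Function('g')(J) = Pow(Add(-3, Add(Pow(J, 2), Mul(-2, J), Mul(-2, J), Mul(J, J))), Rational(1, 2)) = Pow(Add(-3, Add(Pow(J, 2), Mul(-2, J), Mul(-2, J), Pow(J, 2))), Rational(1, 2)) = Pow(Add(-3, Add(Mul(-4, J), Mul(2, Pow(J, 2)))), Rational(1, 2)) = Pow(Add(-3, Mul(-4, J), Mul(2, Pow(J, 2))), Rational(1, 2)))
Function('C')(u) = Add(u, Pow(Add(69, Pow(Add(34, Pow(Add(-3, Mul(-4, u), Mul(2, Pow(u, 2))), Rational(1, 2))), Rational(1, 2))), Rational(1, 2))) (Function('C')(u) = Add(u, Pow(Add(Pow(Add(34, Pow(Add(-3, Mul(-4, u), Mul(2, Pow(u, 2))), Rational(1, 2))), Rational(1, 2)), 69), Rational(1, 2))) = Add(u, Pow(Add(69, Pow(Add(34, Pow(Add(-3, Mul(-4, u), Mul(2, Pow(u, 2))), Rational(1, 2))), Rational(1, 2))), Rational(1, 2))))
Add(Function('C')(-28), Mul(-1, -401180)) = Add(Add(-28, Pow(Add(69, Pow(Add(34, Pow(Add(-3, Mul(-4, -28), Mul(2, Pow(-28, 2))), Rational(1, 2))), Rational(1, 2))), Rational(1, 2))), Mul(-1, -401180)) = Add(Add(-28, Pow(Add(69, Pow(Add(34, Pow(Add(-3, 112, Mul(2, 784)), Rational(1, 2))), Rational(1, 2))), Rational(1, 2))), 401180) = Add(Add(-28, Pow(Add(69, Pow(Add(34, Pow(Add(-3, 112, 1568), Rational(1, 2))), Rational(1, 2))), Rational(1, 2))), 401180) = Add(Add(-28, Pow(Add(69, Pow(Add(34, Pow(1677, Rational(1, 2))), Rational(1, 2))), Rational(1, 2))), 401180) = Add(401152, Pow(Add(69, Pow(Add(34, Pow(1677, Rational(1, 2))), Rational(1, 2))), Rational(1, 2)))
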